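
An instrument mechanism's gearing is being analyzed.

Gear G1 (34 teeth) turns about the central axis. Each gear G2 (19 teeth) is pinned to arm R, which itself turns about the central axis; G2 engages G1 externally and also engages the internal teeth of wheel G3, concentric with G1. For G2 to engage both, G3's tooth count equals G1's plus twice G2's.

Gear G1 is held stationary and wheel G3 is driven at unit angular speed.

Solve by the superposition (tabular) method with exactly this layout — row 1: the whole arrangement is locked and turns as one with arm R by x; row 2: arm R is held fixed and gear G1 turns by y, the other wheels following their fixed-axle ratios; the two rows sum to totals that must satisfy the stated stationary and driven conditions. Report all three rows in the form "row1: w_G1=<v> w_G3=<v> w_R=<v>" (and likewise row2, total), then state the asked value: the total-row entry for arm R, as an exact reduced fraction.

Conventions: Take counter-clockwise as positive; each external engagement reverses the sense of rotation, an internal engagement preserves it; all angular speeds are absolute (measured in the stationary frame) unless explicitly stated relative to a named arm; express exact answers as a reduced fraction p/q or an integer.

recognized (axles ride arm R): planetary set, 34/19/72 teeth
row 1 — lock + rotate with arm: ω_sun = ω_ring = ω_arm = x
superposition row 2 [arm held]: sun y, ring −(34/72)·y, arm 0
boundary: total ω_sun = x + y = 0 and total ω_ring = x − (34/72)·y = 1  ⇒  y = -36/53, x = 36/53
row 2 ring = −(34/72)·(-36/53) = 17/53
totals (row 1 + row 2): sun 36/53 + (-36/53) = 0, ring 36/53 + 17/53 = 1, arm 36/53 + 0 = 36/53
asked cell (total, arm) = 36/53

row1: w_G1=36/53 w_G3=36/53 w_R=36/53
row2: w_G1=-36/53 w_G3=17/53 w_R=0
total: w_G1=0 w_G3=1 w_R=36/53
asked value: 36/53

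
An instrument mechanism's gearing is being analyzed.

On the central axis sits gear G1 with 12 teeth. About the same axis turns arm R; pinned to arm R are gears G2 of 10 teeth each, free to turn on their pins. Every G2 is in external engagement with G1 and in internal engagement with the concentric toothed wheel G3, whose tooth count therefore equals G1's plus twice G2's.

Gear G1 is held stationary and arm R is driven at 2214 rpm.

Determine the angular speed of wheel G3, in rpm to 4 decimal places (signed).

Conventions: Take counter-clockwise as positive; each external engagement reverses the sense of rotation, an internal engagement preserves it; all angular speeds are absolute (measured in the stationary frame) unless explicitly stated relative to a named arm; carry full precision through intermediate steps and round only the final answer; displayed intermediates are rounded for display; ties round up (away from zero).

class = planetary set [G3 = 12+2·10 = 32; Willis about the carrier]
normalise by the input: solve with ω_arm = 1, then scale by 2214 rpm
ring teeth: 12 + 2·10 = 32
12(ω_sun−ω_arm) = −32(ω_ring−ω_arm),  ω_sun = 0, ω_arm = 1
ω_ring = 1 − (12/32)(0−1) = 11/8
scale: ω_ring = 11/8 × 2214 rpm = +3044.2500 rpm

+3044.2500 rpm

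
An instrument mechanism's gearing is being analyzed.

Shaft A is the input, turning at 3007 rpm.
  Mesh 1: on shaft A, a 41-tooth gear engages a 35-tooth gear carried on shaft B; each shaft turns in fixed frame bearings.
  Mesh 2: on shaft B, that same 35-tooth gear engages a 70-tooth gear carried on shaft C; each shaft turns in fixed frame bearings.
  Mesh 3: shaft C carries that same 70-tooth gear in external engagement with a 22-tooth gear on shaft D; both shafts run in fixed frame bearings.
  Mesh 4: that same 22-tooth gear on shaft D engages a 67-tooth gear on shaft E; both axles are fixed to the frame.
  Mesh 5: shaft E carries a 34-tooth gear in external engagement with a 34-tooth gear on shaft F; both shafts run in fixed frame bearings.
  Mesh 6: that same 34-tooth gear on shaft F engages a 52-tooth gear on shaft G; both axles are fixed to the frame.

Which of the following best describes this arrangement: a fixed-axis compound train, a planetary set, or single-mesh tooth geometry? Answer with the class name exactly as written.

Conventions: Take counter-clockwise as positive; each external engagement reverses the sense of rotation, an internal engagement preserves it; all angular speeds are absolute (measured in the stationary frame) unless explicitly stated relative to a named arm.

fixed-axis compound train

6-mesh fixed-axis compound train (all bearings frame-fixed)
classification: fixed-axis compound train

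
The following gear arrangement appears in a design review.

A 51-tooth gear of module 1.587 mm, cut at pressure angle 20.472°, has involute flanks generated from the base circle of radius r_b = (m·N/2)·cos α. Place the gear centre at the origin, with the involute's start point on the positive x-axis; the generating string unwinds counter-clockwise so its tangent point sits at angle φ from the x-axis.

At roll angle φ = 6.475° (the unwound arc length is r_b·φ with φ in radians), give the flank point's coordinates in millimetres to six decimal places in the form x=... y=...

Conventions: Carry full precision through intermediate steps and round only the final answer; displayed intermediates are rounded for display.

topology: single-mesh involute geometry — m = 1.587, N = 51
pitch radius r_p = m·N/2 = 1.587·51/2 = 40.468500
base radius r_b = r_p·cos α = 40.468500·cos 20.472° = 37.912640
roll angle φ = 6.475° = 0.11301007 rad
x = r_b·(cos φ + φ·sin φ) = 38.153964
y = r_b·(sin φ − φ·cos φ) = 0.018216

x=38.153964 y=0.018216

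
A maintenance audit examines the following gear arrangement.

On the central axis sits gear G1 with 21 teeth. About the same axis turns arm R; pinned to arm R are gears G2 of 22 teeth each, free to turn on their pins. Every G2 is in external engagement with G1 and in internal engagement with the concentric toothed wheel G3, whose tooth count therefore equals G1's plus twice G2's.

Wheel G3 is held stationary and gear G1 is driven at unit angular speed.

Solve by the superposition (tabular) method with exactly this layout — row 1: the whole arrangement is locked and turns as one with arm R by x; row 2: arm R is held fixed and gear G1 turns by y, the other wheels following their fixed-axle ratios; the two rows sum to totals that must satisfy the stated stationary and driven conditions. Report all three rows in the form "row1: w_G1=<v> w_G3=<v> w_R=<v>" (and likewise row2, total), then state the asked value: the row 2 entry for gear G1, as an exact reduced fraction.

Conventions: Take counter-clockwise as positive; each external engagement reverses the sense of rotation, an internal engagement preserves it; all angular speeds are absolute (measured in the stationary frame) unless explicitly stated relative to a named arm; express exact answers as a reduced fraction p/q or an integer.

recognized (axles ride arm R): planetary set, 21/22/65 teeth
row 1 (train locked, turned with arm): all members turn x
superposition row 2 [arm held]: sun y, ring −(21/65)·y, arm 0
boundary: total ω_ring = x − (21/65)·y = 0 and total ω_sun = x + y = 1  ⇒  y = 65/86, x = 21/86
row 2 ring = −(21/65)·65/86 = -21/86
totals (row 1 + row 2): sun 21/86 + 65/86 = 1, ring 21/86 + (-21/86) = 0, arm 21/86 + 0 = 21/86
asked cell (row2, sun) = 65/86

row1: w_G1=21/86 w_G3=21/86 w_R=21/86
row2: w_G1=65/86 w_G3=-21/86 w_R=0
total: w_G1=1 w_G3=0 w_R=21/86
asked value: 65/86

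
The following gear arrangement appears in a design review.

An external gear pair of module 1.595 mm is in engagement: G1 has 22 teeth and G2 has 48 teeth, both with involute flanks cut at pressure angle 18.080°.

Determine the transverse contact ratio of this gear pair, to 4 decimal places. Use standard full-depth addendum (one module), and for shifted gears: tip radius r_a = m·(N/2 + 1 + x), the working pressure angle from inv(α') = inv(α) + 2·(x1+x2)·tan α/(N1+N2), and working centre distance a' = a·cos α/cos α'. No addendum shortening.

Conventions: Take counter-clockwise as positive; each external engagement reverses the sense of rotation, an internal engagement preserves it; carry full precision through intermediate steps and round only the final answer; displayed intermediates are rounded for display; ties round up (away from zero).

1.7566

single-mesh involute tooth geometry (22T engaging 48T at module 1.595)
base radii: r_b1 = 16.678700, r_b2 = 36.389891
tip radii: r_a1 = 19.140000, r_a2 = 39.875000
no profile shift: α' = α, a' = a
action lengths: √(r_a1²−r_b1²) = 9.389385, √(r_a2²−r_b2²) = 16.303111
base pitch p_b = π·m·cos α = 4.763426
CR = (9.389385 + 16.303111 − 55.825000·sin 18.08000°)/4.763426 = 1.756616
contact ratio ≈ 1.7566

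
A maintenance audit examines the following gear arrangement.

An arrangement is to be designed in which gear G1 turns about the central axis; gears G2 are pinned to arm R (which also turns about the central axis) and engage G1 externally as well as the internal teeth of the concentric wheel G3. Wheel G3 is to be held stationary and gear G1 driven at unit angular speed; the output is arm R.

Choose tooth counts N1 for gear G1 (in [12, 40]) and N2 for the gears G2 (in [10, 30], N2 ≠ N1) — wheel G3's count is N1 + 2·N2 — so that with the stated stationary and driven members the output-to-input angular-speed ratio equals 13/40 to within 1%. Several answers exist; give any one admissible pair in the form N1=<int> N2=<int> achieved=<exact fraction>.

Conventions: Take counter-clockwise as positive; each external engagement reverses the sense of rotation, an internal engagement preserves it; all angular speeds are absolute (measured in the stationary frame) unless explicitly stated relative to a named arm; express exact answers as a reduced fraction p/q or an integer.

N1=26 N2=14 achieved=13/40

class = planetary set [ratio 13/40 wanted; Willis about the carrier]
Willis with ω_ring = 0: ω_arm/ω_sun = N1/(N1+N3); set equal to 13/40  ⇒  N3/N1 = 1/(13/40) − 1 = 27/13
N3 = N1 + 2·N2  ⇒  N2/N1 = (N3/N1 − 1)/2 = (27/13 − 1)/2 = 7/13
smallest multiple with N1 ≥ 12 and N2 ≥ 10: k = 2  ⇒  N1 = 2·13 = 26, N2 = 2·7 = 14 (N1 ≤ 40, N2 ≤ 30, N2 ≠ N1 ✓), N3 = 26 + 2·14 = 54
check: N1/(N1+N3) with N1 = 26, N3 = 54 gives 13/40; |achieved − target| = 0 ≤ 13/4000 ✓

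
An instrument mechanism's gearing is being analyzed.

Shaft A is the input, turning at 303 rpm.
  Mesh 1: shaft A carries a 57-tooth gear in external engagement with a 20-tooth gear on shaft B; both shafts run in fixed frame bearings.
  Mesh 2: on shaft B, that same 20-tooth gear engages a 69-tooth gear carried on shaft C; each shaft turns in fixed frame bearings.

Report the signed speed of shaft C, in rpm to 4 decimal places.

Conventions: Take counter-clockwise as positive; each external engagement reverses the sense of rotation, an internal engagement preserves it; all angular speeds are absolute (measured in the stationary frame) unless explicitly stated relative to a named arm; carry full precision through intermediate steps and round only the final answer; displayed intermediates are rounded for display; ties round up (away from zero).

+250.3043 rpm

class = fixed-axis compound train [2 meshes; 2 ratios multiply, 2 sense flips]
mesh 1 [57T→20T]: ω = 303.0000×57/20 = 863.5500 rpm, sense flips to −
mesh 2 [20T→69T]: ω = 863.5500×20/69 = 250.3043 rpm, sense flips to +
signed output speed = +250.3043 rpm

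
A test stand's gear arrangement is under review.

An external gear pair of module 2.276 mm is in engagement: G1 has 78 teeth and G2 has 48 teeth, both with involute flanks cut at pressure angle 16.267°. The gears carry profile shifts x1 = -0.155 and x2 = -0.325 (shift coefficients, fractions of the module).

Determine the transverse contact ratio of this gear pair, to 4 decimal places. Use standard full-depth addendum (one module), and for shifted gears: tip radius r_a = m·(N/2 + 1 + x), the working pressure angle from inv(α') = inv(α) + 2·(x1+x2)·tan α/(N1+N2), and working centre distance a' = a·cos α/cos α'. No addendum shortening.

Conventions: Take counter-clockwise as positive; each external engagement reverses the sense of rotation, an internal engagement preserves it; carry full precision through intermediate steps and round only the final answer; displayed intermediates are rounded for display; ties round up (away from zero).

2.2286

single-mesh involute tooth geometry (78T engaging 48T at module 2.276)
base radii: r_b1 = 85.210492, r_b2 = 52.437226
tip radii: r_a1 = 90.687220, r_a2 = 56.160300
inv(α') = inv(16.267°) + 2·(-0.155-0.325)·tan α/(78+48) = 0.00565945  ⇒  α' = 14.59749°
a' = a·cos α / cos α' = 143.3880·cos 16.267°/cos 14.59749° = 142.239168
action lengths: √(r_a1²−r_b1²) = 31.037783, √(r_a2²−r_b2²) = 20.107627
base pitch p_b = π·m·cos α = 6.864017
CR = (31.037783 + 20.107627 − 142.239168·sin 14.59749°)/6.864017 = 2.228622
contact ratio ≈ 2.2286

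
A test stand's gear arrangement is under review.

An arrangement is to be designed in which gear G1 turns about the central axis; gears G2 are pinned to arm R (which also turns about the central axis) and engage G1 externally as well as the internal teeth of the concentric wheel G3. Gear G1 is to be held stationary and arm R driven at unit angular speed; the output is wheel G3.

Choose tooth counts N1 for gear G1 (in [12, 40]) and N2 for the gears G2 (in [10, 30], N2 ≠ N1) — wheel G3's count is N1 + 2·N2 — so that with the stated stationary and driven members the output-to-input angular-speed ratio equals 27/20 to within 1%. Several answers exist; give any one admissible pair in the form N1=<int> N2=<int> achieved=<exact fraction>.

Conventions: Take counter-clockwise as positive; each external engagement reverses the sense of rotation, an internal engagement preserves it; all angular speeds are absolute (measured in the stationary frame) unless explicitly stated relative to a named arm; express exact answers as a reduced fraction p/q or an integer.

topology: planetary set — design target 27/20, arm = carrier (Willis)
Willis with ω_sun = 0: ω_ring/ω_arm = (N1+N3)/N3; set equal to 27/20  ⇒  N3/N1 = 1/(27/20 − 1) = 20/7
N3 = N1 + 2·N2  ⇒  N2/N1 = (N3/N1 − 1)/2 = (20/7 − 1)/2 = 13/14
smallest multiple with N1 ≥ 12 and N2 ≥ 10: k = 1  ⇒  N1 = 1·14 = 14, N2 = 1·13 = 13 (N1 ≤ 40, N2 ≤ 30, N2 ≠ N1 ✓), N3 = 14 + 2·13 = 40
check: (N1+N3)/N3 with N1 = 14, N3 = 40 gives 27/20; |achieved − target| = 0 ≤ 27/2000 ✓

N1=14 N2=13 achieved=27/20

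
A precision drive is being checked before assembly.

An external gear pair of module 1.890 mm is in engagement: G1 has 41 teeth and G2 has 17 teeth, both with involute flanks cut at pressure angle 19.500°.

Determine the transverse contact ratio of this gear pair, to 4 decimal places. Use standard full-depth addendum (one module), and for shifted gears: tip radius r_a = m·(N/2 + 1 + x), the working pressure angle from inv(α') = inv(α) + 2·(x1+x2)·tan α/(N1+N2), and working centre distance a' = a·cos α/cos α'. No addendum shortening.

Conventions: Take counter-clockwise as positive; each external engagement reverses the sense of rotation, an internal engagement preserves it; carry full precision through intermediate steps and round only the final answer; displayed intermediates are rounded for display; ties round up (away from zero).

1.6372

class = single-mesh tooth geometry [involute pair 41T × 17T, m = 1.890]
base radii: r_b1 = 36.522645, r_b2 = 15.143536
tip radii: r_a1 = 40.635000, r_a2 = 17.955000
no profile shift: α' = α, a' = a
action lengths: √(r_a1²−r_b1²) = 17.812907, √(r_a2²−r_b2²) = 9.646520
base pitch p_b = π·m·cos α = 5.597038
CR = (17.812907 + 9.646520 − 54.810000·sin 19.50000°)/5.597038 = 1.637201
contact ratio ≈ 1.6372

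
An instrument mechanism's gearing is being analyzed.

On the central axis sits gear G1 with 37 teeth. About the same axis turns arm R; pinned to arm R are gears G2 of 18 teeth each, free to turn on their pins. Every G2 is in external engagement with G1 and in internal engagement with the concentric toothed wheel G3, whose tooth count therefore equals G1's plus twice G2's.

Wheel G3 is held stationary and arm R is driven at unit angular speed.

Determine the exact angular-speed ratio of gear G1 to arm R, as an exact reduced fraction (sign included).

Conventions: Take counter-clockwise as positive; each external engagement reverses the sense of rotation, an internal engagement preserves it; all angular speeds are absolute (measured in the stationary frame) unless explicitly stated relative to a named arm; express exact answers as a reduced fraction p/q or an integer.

110/37

recognized (axles ride arm R): planetary set, 37/18/73 teeth
ring teeth: 37 + 2·18 = 73
37(ω_sun−ω_arm) = −73(ω_ring−ω_arm),  ω_ring = 0, ω_arm = 1
ω_sun = 1 − (73/37)(0−1) = 110/37
ω_out/ω_in = 110/37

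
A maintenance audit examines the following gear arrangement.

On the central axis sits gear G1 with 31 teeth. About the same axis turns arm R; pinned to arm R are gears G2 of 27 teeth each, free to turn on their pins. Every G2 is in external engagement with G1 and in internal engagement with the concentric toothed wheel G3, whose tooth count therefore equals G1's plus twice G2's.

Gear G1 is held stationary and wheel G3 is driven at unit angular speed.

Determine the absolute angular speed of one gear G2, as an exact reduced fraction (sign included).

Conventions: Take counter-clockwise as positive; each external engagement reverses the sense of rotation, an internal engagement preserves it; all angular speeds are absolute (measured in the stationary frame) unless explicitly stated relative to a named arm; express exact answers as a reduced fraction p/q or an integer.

class = planetary set [G3 = 31+2·27 = 85; Willis about the carrier]
ring teeth: 31 + 2·27 = 85
31(ω_sun−ω_arm) = −85(ω_ring−ω_arm),  ω_sun = 0, ω_ring = 1
31(0−ω_arm) = −85(1−ω_arm)  ⇒  116·ω_arm = 85  ⇒  ω_arm = 85/116
sun–planet mesh: 31·(0−85/116) = −27·(ω_p−ω_arm)  ⇒  ω_p−ω_arm = 2635/3132
ω_p = 85/116 + 2635/3132 = 85/54
exact speed ratio = 85/54

85/54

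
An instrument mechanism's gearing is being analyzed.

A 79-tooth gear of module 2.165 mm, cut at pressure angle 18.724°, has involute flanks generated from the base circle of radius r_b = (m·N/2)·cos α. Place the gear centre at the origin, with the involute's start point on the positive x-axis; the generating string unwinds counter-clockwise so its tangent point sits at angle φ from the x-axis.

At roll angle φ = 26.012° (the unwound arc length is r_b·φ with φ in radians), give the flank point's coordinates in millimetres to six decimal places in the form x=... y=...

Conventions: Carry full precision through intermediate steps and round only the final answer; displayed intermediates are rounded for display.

class = single-mesh tooth geometry [base-circle involute, m = 2.165, 79T]
pitch radius r_p = m·N/2 = 2.165·79/2 = 85.517500
base radius r_b = r_p·cos α = 85.517500·cos 18.724° = 80.991563
roll angle φ = 26.012° = 0.45399505 rad
x = r_b·(cos φ + φ·sin φ) = 88.913024
y = r_b·(sin φ − φ·cos φ) = 2.474537

x=88.913024 y=2.474537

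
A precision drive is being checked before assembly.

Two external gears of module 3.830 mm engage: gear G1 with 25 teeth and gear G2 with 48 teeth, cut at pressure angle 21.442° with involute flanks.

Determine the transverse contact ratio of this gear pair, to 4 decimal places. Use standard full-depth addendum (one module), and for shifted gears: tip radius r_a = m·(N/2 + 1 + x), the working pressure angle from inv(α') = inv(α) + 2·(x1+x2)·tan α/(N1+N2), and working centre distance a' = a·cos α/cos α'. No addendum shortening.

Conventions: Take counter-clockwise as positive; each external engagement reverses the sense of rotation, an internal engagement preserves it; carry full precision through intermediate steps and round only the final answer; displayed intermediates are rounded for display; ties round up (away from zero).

recognized (one external pair, fixed centres): single-mesh tooth geometry, m = 3.830, N1 = 25, N2 = 48
base radii: r_b1 = 44.561480, r_b2 = 85.558042
tip radii: r_a1 = 51.705000, r_a2 = 95.750000
no profile shift: α' = α, a' = a
action lengths: √(r_a1²−r_b1²) = 26.223682, √(r_a2²−r_b2²) = 42.987021
base pitch p_b = π·m·cos α = 11.199521
CR = (26.223682 + 42.987021 − 139.795000·sin 21.44200°)/11.199521 = 1.616797
contact ratio ≈ 1.6168

1.6168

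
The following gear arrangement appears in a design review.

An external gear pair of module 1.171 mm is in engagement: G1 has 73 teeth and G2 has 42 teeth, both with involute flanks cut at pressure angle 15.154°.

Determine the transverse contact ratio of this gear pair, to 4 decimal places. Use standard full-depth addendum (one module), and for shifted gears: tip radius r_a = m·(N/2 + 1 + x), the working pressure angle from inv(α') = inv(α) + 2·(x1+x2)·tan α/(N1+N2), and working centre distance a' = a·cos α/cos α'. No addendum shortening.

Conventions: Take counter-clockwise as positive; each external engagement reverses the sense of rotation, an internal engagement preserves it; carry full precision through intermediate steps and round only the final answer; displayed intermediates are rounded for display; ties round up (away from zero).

2.0999

topology: single-mesh involute geometry — m = 1.171, 73T/42T pair
base radii: r_b1 = 41.255236, r_b2 = 23.735889
tip radii: r_a1 = 43.912500, r_a2 = 25.762000
no profile shift: α' = α, a' = a
action lengths: √(r_a1²−r_b1²) = 15.043708, √(r_a2²−r_b2²) = 10.014400
base pitch p_b = π·m·cos α = 3.550881
CR = (15.043708 + 10.014400 − 67.332500·sin 15.15400°)/3.550881 = 2.099881
contact ratio ≈ 2.0999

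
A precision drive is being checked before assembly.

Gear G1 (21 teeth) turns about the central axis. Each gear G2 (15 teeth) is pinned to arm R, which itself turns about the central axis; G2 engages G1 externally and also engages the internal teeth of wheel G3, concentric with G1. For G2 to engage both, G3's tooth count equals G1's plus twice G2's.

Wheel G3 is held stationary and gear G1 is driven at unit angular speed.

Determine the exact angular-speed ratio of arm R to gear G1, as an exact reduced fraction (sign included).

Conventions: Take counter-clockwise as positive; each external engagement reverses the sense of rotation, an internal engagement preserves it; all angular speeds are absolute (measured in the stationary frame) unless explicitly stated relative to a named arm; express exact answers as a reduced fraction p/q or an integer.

7/24

topology: planetary set — G1 21T / G2 15T / G3 51T, arm = carrier (Willis)
ring teeth: 21 + 2·15 = 51
21(ω_sun−ω_arm) = −51(ω_ring−ω_arm),  ω_ring = 0, ω_sun = 1
21(1−ω_arm) = −51(0−ω_arm)  ⇒  72·ω_arm = 21  ⇒  ω_arm = 7/24
ω_out/ω_in = 7/24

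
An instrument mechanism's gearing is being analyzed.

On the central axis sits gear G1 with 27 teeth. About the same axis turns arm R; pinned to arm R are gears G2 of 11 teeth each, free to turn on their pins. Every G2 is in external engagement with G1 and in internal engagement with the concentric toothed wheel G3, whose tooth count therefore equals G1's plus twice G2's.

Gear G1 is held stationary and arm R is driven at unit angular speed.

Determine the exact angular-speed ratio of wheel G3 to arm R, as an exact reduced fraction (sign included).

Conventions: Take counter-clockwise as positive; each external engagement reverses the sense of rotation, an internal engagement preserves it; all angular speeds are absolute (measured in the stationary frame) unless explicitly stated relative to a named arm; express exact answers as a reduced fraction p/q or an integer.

recognized (axles ride arm R): planetary set, 27/11/49 teeth
ring teeth: 27 + 2·11 = 49
27(ω_sun−ω_arm) = −49(ω_ring−ω_arm),  ω_sun = 0, ω_arm = 1
ω_ring = 1 − (27/49)(0−1) = 76/49
ω_out/ω_in = 76/49

76/49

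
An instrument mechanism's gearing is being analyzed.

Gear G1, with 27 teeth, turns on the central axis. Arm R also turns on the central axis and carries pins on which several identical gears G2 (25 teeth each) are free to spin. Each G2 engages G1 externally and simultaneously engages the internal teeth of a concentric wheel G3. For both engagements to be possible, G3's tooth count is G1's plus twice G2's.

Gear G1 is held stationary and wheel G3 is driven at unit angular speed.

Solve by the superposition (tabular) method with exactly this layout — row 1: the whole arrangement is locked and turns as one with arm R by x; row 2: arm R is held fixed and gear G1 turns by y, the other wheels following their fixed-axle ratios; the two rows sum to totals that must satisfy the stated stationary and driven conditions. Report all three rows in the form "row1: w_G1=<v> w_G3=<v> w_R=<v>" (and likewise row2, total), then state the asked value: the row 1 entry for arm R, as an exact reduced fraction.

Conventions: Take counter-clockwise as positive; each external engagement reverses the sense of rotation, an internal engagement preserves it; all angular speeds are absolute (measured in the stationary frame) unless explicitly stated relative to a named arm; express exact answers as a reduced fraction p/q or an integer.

recognized (axles ride arm R): planetary set, 27/25/77 teeth
row 1 — lock + rotate with arm: ω_sun = ω_ring = ω_arm = x
row 2 (arm held, sun turns y): ω_ring = −(27/77)·y, ω_arm = 0
boundary: total ω_sun = x + y = 0 and total ω_ring = x − (27/77)·y = 1  ⇒  y = -77/104, x = 77/104
row 2 ring = −(27/77)·(-77/104) = 27/104
totals (row 1 + row 2): sun 77/104 + (-77/104) = 0, ring 77/104 + 27/104 = 1, arm 77/104 + 0 = 77/104
asked cell (row1, arm) = 77/104

row1: w_G1=77/104 w_G3=77/104 w_R=77/104
row2: w_G1=-77/104 w_G3=27/104 w_R=0
total: w_G1=0 w_G3=1 w_R=77/104
asked value: 77/104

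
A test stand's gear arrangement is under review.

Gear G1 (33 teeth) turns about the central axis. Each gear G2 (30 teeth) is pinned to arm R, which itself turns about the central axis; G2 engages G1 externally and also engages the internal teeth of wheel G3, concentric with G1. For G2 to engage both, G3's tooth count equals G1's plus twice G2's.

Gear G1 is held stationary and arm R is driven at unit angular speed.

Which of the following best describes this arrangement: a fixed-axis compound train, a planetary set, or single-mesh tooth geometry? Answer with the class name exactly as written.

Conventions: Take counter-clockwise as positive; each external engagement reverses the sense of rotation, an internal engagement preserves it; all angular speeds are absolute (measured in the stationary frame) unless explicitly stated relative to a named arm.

planetary set

topology: planetary set — G1 33T / G2 30T / G3 93T, arm = carrier (Willis)
classification: planetary set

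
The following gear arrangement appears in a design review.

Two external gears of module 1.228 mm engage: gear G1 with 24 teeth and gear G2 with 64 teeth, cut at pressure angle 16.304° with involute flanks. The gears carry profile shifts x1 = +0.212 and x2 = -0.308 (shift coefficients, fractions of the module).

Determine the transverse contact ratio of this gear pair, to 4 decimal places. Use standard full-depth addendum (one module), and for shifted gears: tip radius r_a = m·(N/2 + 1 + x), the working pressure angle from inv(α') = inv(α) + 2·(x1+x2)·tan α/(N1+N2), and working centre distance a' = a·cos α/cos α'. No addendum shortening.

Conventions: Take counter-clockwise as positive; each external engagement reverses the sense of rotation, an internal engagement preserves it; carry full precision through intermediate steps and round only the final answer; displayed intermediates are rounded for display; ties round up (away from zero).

topology: single-mesh involute geometry — m = 1.228, 24T/64T pair
base radii: r_b1 = 14.143402, r_b2 = 37.715739
tip radii: r_a1 = 16.224336, r_a2 = 40.145776
inv(α') = inv(16.304°) + 2·(+0.212-0.308)·tan α/(24+64) = 0.00729959  ⇒  α' = 15.86422°
a' = a·cos α / cos α' = 54.0320·cos 16.304°/cos 15.86422° = 53.912552
action lengths: √(r_a1²−r_b1²) = 7.949419, √(r_a2²−r_b2²) = 13.755231
base pitch p_b = π·m·cos α = 3.702734
CR = (7.949419 + 13.755231 − 53.912552·sin 15.86422°)/3.702734 = 1.881634
contact ratio ≈ 1.8816

1.8816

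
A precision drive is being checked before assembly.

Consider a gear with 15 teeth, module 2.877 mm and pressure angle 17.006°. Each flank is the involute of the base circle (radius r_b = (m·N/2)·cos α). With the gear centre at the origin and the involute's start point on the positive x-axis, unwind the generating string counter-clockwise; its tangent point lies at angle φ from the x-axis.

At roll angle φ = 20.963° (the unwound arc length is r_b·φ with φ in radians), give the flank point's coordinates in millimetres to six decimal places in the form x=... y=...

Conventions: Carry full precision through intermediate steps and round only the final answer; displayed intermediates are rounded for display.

recognized (one wheel, involute flank): single-mesh tooth geometry, m = 2.877, N = 15
pitch radius r_p = m·N/2 = 2.877·15/2 = 21.577500
base radius r_b = r_p·cos α = 21.577500·cos 17.006° = 20.634005
roll angle φ = 20.963° = 0.36587337 rad
x = r_b·(cos φ + φ·sin φ) = 21.969197
y = r_b·(sin φ − φ·cos φ) = 0.332376

x=21.969197 y=0.332376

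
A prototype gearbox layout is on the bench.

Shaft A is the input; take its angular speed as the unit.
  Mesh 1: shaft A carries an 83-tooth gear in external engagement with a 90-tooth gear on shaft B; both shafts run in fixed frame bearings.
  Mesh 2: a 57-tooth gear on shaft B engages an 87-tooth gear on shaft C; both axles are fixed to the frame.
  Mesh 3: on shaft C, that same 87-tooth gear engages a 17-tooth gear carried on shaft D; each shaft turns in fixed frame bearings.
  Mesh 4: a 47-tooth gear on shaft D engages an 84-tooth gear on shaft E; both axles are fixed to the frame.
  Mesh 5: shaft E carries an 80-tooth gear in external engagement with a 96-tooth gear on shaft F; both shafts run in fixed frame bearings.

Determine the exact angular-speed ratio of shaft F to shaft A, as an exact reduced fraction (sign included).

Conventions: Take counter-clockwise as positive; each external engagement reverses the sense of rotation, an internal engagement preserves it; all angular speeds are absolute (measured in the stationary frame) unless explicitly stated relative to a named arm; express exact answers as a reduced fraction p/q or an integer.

-74119/51408

class = fixed-axis compound train [5 meshes; 5 ratios multiply, 5 sense flips]
mesh 1 [83T→90T]: running ratio 83/90, sense −
mesh 2 [57T→87T]: running ratio 1577/2610, sense +
mesh 3 [87T→17T]: running ratio 1577/510, sense −
mesh 4 [47T→84T]: running ratio 74119/42840, sense +
mesh 5 [80T→96T]: running ratio 74119/51408, sense −
ω_out/ω_in = -74119/51408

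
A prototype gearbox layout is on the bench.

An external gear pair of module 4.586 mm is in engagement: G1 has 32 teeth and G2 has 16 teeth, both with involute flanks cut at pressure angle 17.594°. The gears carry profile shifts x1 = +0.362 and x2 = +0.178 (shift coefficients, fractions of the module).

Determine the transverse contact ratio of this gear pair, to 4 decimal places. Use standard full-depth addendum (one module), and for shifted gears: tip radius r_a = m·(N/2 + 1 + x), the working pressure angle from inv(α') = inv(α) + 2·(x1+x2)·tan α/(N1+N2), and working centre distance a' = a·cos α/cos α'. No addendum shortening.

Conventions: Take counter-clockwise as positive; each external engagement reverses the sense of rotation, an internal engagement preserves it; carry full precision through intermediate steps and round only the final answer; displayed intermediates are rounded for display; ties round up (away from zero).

topology: single-mesh involute geometry — m = 4.586, 32T/16T pair
base radii: r_b1 = 69.943641, r_b2 = 34.971821
tip radii: r_a1 = 79.622132, r_a2 = 42.090308
inv(α') = inv(17.594°) + 2·(+0.362+0.178)·tan α/(32+16) = 0.01716503  ⇒  α' = 20.92981°
a' = a·cos α / cos α' = 110.0640·cos 17.594°/cos 20.92981° = 112.326932
action lengths: √(r_a1²−r_b1²) = 38.046957, √(r_a2²−r_b2²) = 23.421481
base pitch p_b = π·m·cos α = 13.733402
CR = (38.046957 + 23.421481 − 112.326932·sin 20.92981°)/13.733402 = 1.554063
contact ratio ≈ 1.5541

1.5541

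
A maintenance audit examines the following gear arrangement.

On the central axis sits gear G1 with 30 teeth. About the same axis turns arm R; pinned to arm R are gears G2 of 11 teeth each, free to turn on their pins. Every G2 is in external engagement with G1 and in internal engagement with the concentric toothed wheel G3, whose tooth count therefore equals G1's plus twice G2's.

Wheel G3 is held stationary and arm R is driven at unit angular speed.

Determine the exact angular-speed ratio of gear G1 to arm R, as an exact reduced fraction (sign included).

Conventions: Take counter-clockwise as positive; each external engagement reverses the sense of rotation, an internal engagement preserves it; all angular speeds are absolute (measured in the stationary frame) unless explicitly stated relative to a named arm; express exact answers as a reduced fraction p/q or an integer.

41/15

class = planetary set [G3 = 30+2·11 = 52; Willis about the carrier]
ring teeth: 30 + 2·11 = 52
30(ω_sun−ω_arm) = −52(ω_ring−ω_arm),  ω_ring = 0, ω_arm = 1
ω_sun = 1 − (52/30)(0−1) = 41/15
ω_out/ω_in = 41/15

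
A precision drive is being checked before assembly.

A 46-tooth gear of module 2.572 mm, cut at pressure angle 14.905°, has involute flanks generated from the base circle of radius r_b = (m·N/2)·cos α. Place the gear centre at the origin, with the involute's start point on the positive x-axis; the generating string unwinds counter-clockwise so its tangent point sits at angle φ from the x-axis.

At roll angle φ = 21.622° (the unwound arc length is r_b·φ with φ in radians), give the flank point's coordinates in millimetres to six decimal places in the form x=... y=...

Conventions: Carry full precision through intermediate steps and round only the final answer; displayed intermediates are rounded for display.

topology: single-mesh involute geometry — m = 2.572, N = 46
pitch radius r_p = m·N/2 = 2.572·46/2 = 59.156000
base radius r_b = r_p·cos α = 59.156000·cos 14.905° = 57.165616
roll angle φ = 21.622° = 0.37737509 rad
x = r_b·(cos φ + φ·sin φ) = 61.092369
y = r_b·(sin φ − φ·cos φ) = 1.009569

x=61.092369 y=1.009569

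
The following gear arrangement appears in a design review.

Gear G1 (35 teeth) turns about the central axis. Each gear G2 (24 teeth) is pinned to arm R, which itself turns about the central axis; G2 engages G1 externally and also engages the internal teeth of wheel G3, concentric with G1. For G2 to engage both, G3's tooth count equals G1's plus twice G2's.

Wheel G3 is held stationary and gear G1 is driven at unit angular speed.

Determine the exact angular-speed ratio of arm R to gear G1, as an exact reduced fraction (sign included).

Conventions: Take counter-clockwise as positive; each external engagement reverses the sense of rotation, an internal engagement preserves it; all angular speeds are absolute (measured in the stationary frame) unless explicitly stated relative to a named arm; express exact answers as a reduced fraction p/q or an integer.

35/118

planetary set (35T centre, 24T on arm, 83T internal) — Willis relation
ring teeth: 35 + 2·24 = 83
35(ω_sun−ω_arm) = −83(ω_ring−ω_arm),  ω_ring = 0, ω_sun = 1
35(1−ω_arm) = −83(0−ω_arm)  ⇒  118·ω_arm = 35  ⇒  ω_arm = 35/118
ω_out/ω_in = 35/118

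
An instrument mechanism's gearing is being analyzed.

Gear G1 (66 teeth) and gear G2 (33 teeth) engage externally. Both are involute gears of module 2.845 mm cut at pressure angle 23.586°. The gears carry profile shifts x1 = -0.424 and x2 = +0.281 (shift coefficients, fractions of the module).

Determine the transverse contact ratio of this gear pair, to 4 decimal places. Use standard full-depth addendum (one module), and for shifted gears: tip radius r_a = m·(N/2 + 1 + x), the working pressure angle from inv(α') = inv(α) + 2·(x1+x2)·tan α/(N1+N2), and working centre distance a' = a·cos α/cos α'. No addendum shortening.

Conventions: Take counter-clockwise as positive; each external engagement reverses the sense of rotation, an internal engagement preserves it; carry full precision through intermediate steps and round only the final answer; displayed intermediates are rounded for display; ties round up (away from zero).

1.5613

class = single-mesh tooth geometry [involute pair 66T × 33T, m = 2.845]
base radii: r_b1 = 86.041896, r_b2 = 43.020948
tip radii: r_a1 = 95.523720, r_a2 = 50.586945
inv(α') = inv(23.586°) + 2·(-0.424+0.281)·tan α/(66+33) = 0.02368366  ⇒  α' = 23.19984°
a' = a·cos α / cos α' = 140.8275·cos 23.586°/cos 23.19984° = 140.417509
action lengths: √(r_a1²−r_b1²) = 41.491844, √(r_a2²−r_b2²) = 26.612723
base pitch p_b = π·m·cos α = 8.191169
CR = (41.491844 + 26.612723 − 140.417509·sin 23.19984°)/8.191169 = 1.561264
contact ratio ≈ 1.5613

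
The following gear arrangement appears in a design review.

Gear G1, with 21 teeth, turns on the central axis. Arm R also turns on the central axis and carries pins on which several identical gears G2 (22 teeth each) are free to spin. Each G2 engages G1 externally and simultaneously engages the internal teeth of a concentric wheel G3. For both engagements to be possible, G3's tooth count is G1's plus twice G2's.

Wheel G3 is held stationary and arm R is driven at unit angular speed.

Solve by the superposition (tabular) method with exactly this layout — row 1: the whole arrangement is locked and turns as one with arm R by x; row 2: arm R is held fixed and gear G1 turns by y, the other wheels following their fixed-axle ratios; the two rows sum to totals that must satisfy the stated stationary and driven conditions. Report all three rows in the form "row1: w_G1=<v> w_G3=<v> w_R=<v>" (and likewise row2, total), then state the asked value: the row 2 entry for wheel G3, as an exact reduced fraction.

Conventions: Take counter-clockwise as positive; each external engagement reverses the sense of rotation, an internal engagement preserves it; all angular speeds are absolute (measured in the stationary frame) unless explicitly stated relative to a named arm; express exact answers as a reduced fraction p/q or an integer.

recognized (axles ride arm R): planetary set, 21/22/65 teeth
superposition row 1 [locked train]: every member turns x
row 2 (arm held, sun turns y): ω_ring = −(21/65)·y, ω_arm = 0
boundary: total ω_ring = x − (21/65)·y = 0 and total ω_arm = x = 1  ⇒  y = 65/21, x = 1
row 2 ring = −(21/65)·65/21 = -1
totals (row 1 + row 2): sun 1 + 65/21 = 86/21, ring 1 + (-1) = 0, arm 1 + 0 = 1
asked cell (row2, ring) = -1

row1: w_G1=1 w_G3=1 w_R=1
row2: w_G1=65/21 w_G3=-1 w_R=0
total: w_G1=86/21 w_G3=0 w_R=1
asked value: -1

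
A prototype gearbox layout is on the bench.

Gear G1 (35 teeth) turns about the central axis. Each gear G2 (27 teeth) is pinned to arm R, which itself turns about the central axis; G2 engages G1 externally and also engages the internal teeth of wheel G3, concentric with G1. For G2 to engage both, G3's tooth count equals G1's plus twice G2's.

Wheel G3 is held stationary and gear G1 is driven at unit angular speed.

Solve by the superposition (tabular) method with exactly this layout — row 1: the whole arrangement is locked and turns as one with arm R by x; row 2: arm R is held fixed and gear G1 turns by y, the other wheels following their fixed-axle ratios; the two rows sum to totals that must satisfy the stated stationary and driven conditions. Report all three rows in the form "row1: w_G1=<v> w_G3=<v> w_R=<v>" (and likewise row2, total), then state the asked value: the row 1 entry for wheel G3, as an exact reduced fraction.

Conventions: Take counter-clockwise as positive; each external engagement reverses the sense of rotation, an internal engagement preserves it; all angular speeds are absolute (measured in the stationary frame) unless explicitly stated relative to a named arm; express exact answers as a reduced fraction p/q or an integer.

row1: w_G1=35/124 w_G3=35/124 w_R=35/124
row2: w_G1=89/124 w_G3=-35/124 w_R=0
total: w_G1=1 w_G3=0 w_R=35/124
asked value: 35/124

planetary set (35T centre, 27T on arm, 89T internal) — Willis relation
row 1 (train locked, turned with arm): all members turn x
superposition row 2 [arm held]: sun y, ring −(35/89)·y, arm 0
boundary: total ω_ring = x − (35/89)·y = 0 and total ω_sun = x + y = 1  ⇒  y = 89/124, x = 35/124
row 2 ring = −(35/89)·89/124 = -35/124
totals (row 1 + row 2): sun 35/124 + 89/124 = 1, ring 35/124 + (-35/124) = 0, arm 35/124 + 0 = 35/124
asked cell (row1, ring) = 35/124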